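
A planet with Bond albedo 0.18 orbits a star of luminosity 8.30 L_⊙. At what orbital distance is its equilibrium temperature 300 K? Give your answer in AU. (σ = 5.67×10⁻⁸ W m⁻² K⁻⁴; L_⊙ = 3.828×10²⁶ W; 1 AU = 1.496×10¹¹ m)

L = 8.30 × 3.828×10²⁶ = 3.18×10²⁷ W.
From T_eq⁴ = L(1−A)/(16πσd²): d = √[L(1−A)/(16πσT_eq⁴)].
d = √[3.18×10²⁷ × 0.82 / (16π × 5.67×10⁻⁸ × (300)⁴)] = 3.36×10¹¹ m = 2.25 AU.

d ≈ 2.25 AU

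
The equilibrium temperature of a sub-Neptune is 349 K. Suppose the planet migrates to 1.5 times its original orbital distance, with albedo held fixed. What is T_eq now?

T_eq ≈ 285 K

T_eq ∝ L^(1/4) · d^(−1/2).
T′ = 349 / 1.5^(1/2) = 285 K.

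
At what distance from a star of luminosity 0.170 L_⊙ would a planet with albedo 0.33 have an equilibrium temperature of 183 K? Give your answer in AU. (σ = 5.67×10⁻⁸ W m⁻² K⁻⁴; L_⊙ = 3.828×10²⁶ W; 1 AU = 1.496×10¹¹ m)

d ≈ 0.781 AU

L = 0.170 × 3.828×10²⁶ = 6.51×10²⁵ W.
From T_eq⁴ = L(1−A)/(16πσd²): d = √[L(1−A)/(16πσT_eq⁴)].
d = √[6.51×10²⁵ × 0.67 / (16π × 5.67×10⁻⁸ × (183)⁴)] = 1.17×10¹¹ m = 0.781 AU.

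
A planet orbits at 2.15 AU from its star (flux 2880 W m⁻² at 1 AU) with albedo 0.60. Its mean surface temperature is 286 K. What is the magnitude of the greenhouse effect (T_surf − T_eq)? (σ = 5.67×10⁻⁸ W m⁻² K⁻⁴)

S = 2880/2.15² = 623.0 W m⁻².
T_eq = [S(1−A)/(4σ)]^(1/4) = [623.0×0.40/(4×5.67×10⁻⁸)]^(1/4) = 182.1 K.
ΔT = T_surf − T_eq = 286 − 182.1.

ΔT ≈ 103.9 K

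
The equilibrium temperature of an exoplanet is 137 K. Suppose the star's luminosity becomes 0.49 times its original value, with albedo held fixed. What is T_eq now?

T_eq ≈ 115 K

T_eq ∝ L^(1/4) · d^(−1/2).
T′ = 137 × 0.49^(1/4) = 115 K.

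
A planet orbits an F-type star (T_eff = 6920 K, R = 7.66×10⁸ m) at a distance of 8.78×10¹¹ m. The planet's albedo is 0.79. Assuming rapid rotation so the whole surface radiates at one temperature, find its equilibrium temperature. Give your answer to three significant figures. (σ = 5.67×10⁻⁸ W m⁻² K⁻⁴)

L = 4πR_⋆²σT_⋆⁴ = 4π(7.66×10⁸)² × 5.67×10⁻⁸ × (6920)⁴ = 9.59×10²⁶ W.
S = L/(4πd²) = 99.0 W m⁻².
Energy balance: absorbed = emitted ⇒ πR²·S(1−A) = 4πR²·σT_eq⁴, so T_eq⁴ = S(1−A)/(4σ).
T_eq = [99.0 × 0.21 / (4 × 5.67×10⁻⁸)]^(1/4) = (9.16×10⁷)^(1/4) = 97.8 K.

T_eq ≈ 97.8 K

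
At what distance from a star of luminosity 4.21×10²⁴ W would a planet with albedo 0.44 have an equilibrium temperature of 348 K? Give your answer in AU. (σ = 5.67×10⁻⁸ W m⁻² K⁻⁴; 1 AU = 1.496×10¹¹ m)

d ≈ 0.0502 AU

From T_eq⁴ = L(1−A)/(16πσd²): d = √[L(1−A)/(16πσT_eq⁴)].
d = √[4.21×10²⁴ × 0.56 / (16π × 5.67×10⁻⁸ × (348)⁴)] = 7.51×10⁹ m = 0.0502 AU.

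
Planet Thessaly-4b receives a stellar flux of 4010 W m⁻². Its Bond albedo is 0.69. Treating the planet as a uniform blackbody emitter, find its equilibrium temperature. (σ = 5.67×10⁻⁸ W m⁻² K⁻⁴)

Energy balance: absorbed = emitted ⇒ πR²·S(1−A) = 4πR²·σT_eq⁴, so T_eq⁴ = S(1−A)/(4σ).
T_eq = [4010 × 0.31 / (4 × 5.67×10⁻⁸)]^(1/4) = (5.48×10⁹)^(1/4) = 272 K.

T_eq ≈ 272 K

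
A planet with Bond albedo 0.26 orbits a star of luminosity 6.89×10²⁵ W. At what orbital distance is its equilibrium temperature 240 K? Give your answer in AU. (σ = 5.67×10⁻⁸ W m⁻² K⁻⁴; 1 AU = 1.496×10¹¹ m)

d ≈ 0.491 AU

From T_eq⁴ = L(1−A)/(16πσd²): d = √[L(1−A)/(16πσT_eq⁴)].
d = √[6.89×10²⁵ × 0.74 / (16π × 5.67×10⁻⁸ × (240)⁴)] = 7.34×10¹⁰ m = 0.491 AU.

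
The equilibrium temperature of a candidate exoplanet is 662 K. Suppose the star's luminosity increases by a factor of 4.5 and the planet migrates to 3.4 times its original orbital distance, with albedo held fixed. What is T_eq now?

T_eq ≈ 523 K

T_eq ∝ L^(1/4) · d^(−1/2).
T′ = 662 × 4.5^(1/4) / 3.4^(1/2) = 523 K.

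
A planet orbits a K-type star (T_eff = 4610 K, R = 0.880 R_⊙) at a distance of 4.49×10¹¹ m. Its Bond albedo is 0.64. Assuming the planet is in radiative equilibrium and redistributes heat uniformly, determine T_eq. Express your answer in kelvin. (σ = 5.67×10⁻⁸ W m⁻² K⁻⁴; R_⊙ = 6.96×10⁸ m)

T_eq ≈ 93.3 K

R_⋆ = 0.880 × 6.96×10⁸ = 6.12×10⁸ m.
L = 4πR_⋆²σT_⋆⁴ = 4π(6.12×10⁸)² × 5.67×10⁻⁸ × (4610)⁴ = 1.21×10²⁶ W.
S = L/(4πd²) = 47.7 W m⁻².
Energy balance: absorbed = emitted ⇒ πR²·S(1−A) = 4πR²·σT_eq⁴, so T_eq⁴ = S(1−A)/(4σ).
T_eq = [47.7 × 0.36 / (4 × 5.67×10⁻⁸)]^(1/4) = (7.56×10⁷)^(1/4) = 93.3 K.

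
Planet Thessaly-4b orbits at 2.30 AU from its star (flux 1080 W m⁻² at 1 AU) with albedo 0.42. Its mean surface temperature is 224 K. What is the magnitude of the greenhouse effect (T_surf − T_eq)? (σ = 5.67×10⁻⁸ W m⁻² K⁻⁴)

S = 1080/2.30² = 204.2 W m⁻².
T_eq = [S(1−A)/(4σ)]^(1/4) = [204.2×0.58/(4×5.67×10⁻⁸)]^(1/4) = 151.2 K.
ΔT = T_surf − T_eq = 224 − 151.2.

ΔT ≈ 72.8 K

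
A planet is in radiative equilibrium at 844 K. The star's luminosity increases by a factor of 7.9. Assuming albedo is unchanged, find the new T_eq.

T_eq ∝ L^(1/4) · d^(−1/2).
T′ = 844 × 7.9^(1/4) = 1410 K.

T_eq ≈ 1410 K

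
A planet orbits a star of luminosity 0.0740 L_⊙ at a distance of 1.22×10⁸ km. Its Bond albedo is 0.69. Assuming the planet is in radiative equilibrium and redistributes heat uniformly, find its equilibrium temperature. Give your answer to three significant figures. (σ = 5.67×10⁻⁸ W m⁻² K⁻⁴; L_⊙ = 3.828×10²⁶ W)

T_eq ≈ 120 K

d = 1.22×10⁸ km = 1.22×10¹¹ m.
L = 0.0740 × 3.828×10²⁶ = 2.83×10²⁵ W.
Flux: S = L/(4πd²) = 2.83×10²⁵/(4π×(1.22×10¹¹)²) = 151 W m⁻².
Energy balance: absorbed = emitted ⇒ πR²·S(1−A) = 4πR²·σT_eq⁴, so T_eq⁴ = S(1−A)/(4σ).
T_eq = [151 × 0.31 / (4 × 5.67×10⁻⁸)]^(1/4) = (2.07×10⁸)^(1/4) = 120 K.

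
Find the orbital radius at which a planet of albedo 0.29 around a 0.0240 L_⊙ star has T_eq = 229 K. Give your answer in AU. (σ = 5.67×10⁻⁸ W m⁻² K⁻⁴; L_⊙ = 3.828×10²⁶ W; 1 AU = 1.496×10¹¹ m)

d ≈ 0.193 AU

L = 0.0240 × 3.828×10²⁶ = 9.19×10²⁴ W.
From T_eq⁴ = L(1−A)/(16πσd²): d = √[L(1−A)/(16πσT_eq⁴)].
d = √[9.19×10²⁴ × 0.71 / (16π × 5.67×10⁻⁸ × (229)⁴)] = 2.88×10¹⁰ m = 0.193 AU.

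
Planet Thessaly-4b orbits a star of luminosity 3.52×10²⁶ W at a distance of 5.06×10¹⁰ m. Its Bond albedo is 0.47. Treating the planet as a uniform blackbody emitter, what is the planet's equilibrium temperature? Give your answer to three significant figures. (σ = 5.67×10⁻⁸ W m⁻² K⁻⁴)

T_eq ≈ 400 K

Flux: S = L/(4πd²) = 3.52×10²⁶/(4π×(5.06×10¹⁰)²) = 1.09×10⁴ W m⁻².
Energy balance: absorbed = emitted ⇒ πR²·S(1−A) = 4πR²·σT_eq⁴, so T_eq⁴ = S(1−A)/(4σ).
T_eq = [1.09×10⁴ × 0.53 / (4 × 5.67×10⁻⁸)]^(1/4) = (2.56×10¹⁰)^(1/4) = 400 K.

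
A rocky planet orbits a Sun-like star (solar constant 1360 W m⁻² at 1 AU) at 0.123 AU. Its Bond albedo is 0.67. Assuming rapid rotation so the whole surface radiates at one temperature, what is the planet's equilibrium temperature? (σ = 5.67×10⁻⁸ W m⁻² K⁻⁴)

T_eq ≈ 601 K

Flux at 0.123 AU: S = 1360/0.123² = 8.99×10⁴ W m⁻².
Energy balance: absorbed = emitted ⇒ πR²·S(1−A) = 4πR²·σT_eq⁴, so T_eq⁴ = S(1−A)/(4σ).
T_eq = [8.99×10⁴ × 0.33 / (4 × 5.67×10⁻⁸)]^(1/4) = (1.31×10¹¹)^(1/4) = 601 K.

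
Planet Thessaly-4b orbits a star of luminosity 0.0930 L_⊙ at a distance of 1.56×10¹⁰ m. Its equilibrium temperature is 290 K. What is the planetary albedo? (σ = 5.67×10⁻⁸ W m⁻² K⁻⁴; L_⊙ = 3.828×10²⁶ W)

L = 0.0930 × 3.828×10²⁶ = 3.56×10²⁵ W.
Flux: S = L/(4πd²) = 3.56×10²⁵/(4π×(1.56×10¹⁰)²) = 1.16×10⁴ W m⁻².
From T_eq⁴ = S(1−A)/(4σ): 1−A = 4σT_eq⁴/S.
1−A = 4 × 5.67×10⁻⁸ × (290)⁴ / 1.16×10⁴ = 0.138.

A ≈ 0.86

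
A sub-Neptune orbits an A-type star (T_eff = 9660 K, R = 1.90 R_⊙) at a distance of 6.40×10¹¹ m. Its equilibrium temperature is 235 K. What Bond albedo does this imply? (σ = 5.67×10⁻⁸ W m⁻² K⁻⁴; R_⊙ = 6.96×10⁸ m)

R_⋆ = 1.90 × 6.96×10⁸ = 1.32×10⁹ m.
L = 4πR_⋆²σT_⋆⁴ = 4π(1.32×10⁹)² × 5.67×10⁻⁸ × (9660)⁴ = 1.08×10²⁸ W.
S = L/(4πd²) = 2110 W m⁻².
From T_eq⁴ = S(1−A)/(4σ): 1−A = 4σT_eq⁴/S.
1−A = 4 × 5.67×10⁻⁸ × (235)⁴ / 2110 = 0.328.

A ≈ 0.67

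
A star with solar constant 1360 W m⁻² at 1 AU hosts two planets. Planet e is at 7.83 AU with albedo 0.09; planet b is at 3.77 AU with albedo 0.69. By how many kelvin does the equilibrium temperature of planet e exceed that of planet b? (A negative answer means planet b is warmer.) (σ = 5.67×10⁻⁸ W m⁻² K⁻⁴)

T_eq = [S₀(1−A)/(4σd²)]^(1/4), so T ∝ (1−A)^(1/4) / √d.
T₁ = [1360×0.91/(4×5.67×10⁻⁸×7.83²)]^(1/4) = 97.13 K.
T₂ = [1360×0.31/(4×5.67×10⁻⁸×3.77²)]^(1/4) = 106.94 K.

ΔT ≈ -9.8 K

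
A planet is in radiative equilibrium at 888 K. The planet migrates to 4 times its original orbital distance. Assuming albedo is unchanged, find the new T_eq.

T_eq ∝ L^(1/4) · d^(−1/2).
T′ = 888 / 4^(1/2) = 444 K.

T_eq ≈ 444 K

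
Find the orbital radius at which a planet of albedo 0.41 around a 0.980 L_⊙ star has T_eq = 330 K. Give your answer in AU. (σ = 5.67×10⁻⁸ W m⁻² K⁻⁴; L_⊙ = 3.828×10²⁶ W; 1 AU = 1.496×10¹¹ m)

L = 0.980 × 3.828×10²⁶ = 3.75×10²⁶ W.
From T_eq⁴ = L(1−A)/(16πσd²): d = √[L(1−A)/(16πσT_eq⁴)].
d = √[3.75×10²⁶ × 0.59 / (16π × 5.67×10⁻⁸ × (330)⁴)] = 8.09×10¹⁰ m = 0.541 AU.

d ≈ 0.541 AU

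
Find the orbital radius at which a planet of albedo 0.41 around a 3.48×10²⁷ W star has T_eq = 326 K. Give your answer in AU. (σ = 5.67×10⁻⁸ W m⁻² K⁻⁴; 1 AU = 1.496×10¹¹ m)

From T_eq⁴ = L(1−A)/(16πσd²): d = √[L(1−A)/(16πσT_eq⁴)].
d = √[3.48×10²⁷ × 0.59 / (16π × 5.67×10⁻⁸ × (326)⁴)] = 2.53×10¹¹ m = 1.69 AU.

d ≈ 1.69 AU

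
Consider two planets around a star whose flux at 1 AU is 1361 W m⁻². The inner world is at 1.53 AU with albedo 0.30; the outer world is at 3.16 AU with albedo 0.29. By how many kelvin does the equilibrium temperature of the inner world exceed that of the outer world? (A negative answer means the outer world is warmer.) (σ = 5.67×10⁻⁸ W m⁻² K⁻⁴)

T_eq = [S₀(1−A)/(4σd²)]^(1/4), so T ∝ (1−A)^(1/4) / √d.
T₁ = [1361×0.70/(4×5.67×10⁻⁸×1.53²)]^(1/4) = 205.82 K.
T₂ = [1361×0.71/(4×5.67×10⁻⁸×3.16²)]^(1/4) = 143.72 K.

ΔT ≈ 62.1 K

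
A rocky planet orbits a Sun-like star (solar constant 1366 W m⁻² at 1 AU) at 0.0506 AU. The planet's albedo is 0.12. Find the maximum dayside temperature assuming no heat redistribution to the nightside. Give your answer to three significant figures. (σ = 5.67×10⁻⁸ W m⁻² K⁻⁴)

T_ss ≈ 1700 K

Flux at 0.0506 AU: S = 1366/0.0506² = 5.34×10⁵ W m⁻².
With no redistribution each surface element balances locally: S(1−A) = σT⁴.
T = [5.34×10⁵ × 0.88 / 5.67×10⁻⁸]^(1/4) = (8.28×10¹²)^(1/4) = 1700 K.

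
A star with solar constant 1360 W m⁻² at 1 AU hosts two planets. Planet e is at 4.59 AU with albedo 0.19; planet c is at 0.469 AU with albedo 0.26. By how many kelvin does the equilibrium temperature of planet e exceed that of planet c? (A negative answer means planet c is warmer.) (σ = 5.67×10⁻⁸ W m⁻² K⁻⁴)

ΔT ≈ -253.7 K

T_eq = [S₀(1−A)/(4σd²)]^(1/4), so T ∝ (1−A)^(1/4) / √d.
T₁ = [1360×0.81/(4×5.67×10⁻⁸×4.59²)]^(1/4) = 123.22 K.
T₂ = [1360×0.74/(4×5.67×10⁻⁸×0.469²)]^(1/4) = 376.87 K.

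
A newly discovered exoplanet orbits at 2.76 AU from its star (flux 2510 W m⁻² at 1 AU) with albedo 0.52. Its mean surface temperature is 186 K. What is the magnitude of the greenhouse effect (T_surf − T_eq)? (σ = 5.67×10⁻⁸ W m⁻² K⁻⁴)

ΔT ≈ 23.5 K

S = 2510/2.76² = 329.5 W m⁻².
T_eq = [S(1−A)/(4σ)]^(1/4) = [329.5×0.48/(4×5.67×10⁻⁸)]^(1/4) = 162.5 K.
ΔT = T_surf − T_eq = 186 − 162.5.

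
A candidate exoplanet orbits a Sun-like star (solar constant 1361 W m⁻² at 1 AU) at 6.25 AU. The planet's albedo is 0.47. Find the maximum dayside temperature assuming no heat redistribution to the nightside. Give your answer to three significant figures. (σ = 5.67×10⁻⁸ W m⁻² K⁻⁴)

Flux at 6.25 AU: S = 1361/6.25² = 34.8 W m⁻².
With no redistribution each surface element balances locally: S(1−A) = σT⁴.
T = [34.8 × 0.53 / 5.67×10⁻⁸]^(1/4) = (3.26×10⁸)^(1/4) = 134 K.

T_ss ≈ 134 K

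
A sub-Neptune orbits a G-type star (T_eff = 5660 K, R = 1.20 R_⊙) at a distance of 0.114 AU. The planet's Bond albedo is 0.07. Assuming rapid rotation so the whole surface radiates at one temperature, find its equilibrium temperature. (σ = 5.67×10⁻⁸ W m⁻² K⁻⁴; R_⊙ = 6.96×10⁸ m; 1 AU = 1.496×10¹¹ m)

T_eq ≈ 870 K

R_⋆ = 1.20 × 6.96×10⁸ = 8.35×10⁸ m.
d = 0.114 AU = 1.71×10¹⁰ m.
L = 4πR_⋆²σT_⋆⁴ = 4π(8.35×10⁸)² × 5.67×10⁻⁸ × (5660)⁴ = 5.10×10²⁶ W.
S = L/(4πd²) = 1.40×10⁵ W m⁻².
Energy balance: absorbed = emitted ⇒ πR²·S(1−A) = 4πR²·σT_eq⁴, so T_eq⁴ = S(1−A)/(4σ).
T_eq = [1.40×10⁵ × 0.93 / (4 × 5.67×10⁻⁸)]^(1/4) = (5.72×10¹¹)^(1/4) = 870 K.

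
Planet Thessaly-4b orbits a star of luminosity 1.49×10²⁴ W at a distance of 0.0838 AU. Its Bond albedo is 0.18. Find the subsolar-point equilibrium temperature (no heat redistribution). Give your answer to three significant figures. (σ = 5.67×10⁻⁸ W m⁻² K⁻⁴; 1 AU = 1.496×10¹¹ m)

T_ss ≈ 323 K

d = 0.0838 AU = 1.25×10¹⁰ m.
Flux: S = L/(4πd²) = 1.49×10²⁴/(4π×(1.25×10¹⁰)²) = 754 W m⁻².
At the subsolar point the surface absorbs S(1−A) and emits σT⁴ per unit area — no factor of 4, since only the local patch is in balance.
T = [754 × 0.82 / 5.67×10⁻⁸]^(1/4) = (1.09×10¹⁰)^(1/4) = 323 K.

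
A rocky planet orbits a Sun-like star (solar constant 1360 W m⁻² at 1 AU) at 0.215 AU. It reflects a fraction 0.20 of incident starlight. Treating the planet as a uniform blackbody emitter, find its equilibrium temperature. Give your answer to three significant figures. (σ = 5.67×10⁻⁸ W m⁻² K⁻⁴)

T_eq ≈ 568 K

Flux at 0.215 AU: S = 1360/0.215² = 2.94×10⁴ W m⁻².
Energy balance: absorbed = emitted ⇒ πR²·S(1−A) = 4πR²·σT_eq⁴, so T_eq⁴ = S(1−A)/(4σ).
T_eq = [2.94×10⁴ × 0.80 / (4 × 5.67×10⁻⁸)]^(1/4) = (1.04×10¹¹)^(1/4) = 568 K.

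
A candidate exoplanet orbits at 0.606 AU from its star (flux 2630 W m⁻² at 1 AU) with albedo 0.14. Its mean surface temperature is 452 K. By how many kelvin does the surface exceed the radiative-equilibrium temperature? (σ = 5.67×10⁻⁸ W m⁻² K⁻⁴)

ΔT ≈ 46.1 K

S = 2630/0.606² = 7162 W m⁻².
T_eq = [S(1−A)/(4σ)]^(1/4) = [7162×0.86/(4×5.67×10⁻⁸)]^(1/4) = 405.9 K.
ΔT = T_surf − T_eq = 452 − 405.9.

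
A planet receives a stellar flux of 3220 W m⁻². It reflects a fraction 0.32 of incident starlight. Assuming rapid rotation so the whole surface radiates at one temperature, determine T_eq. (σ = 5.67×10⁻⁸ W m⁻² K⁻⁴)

Energy balance: absorbed = emitted ⇒ πR²·S(1−A) = 4πR²·σT_eq⁴, so T_eq⁴ = S(1−A)/(4σ).
T_eq = [3220 × 0.68 / (4 × 5.67×10⁻⁸)]^(1/4) = (9.65×10⁹)^(1/4) = 313 K.

T_eq ≈ 313 K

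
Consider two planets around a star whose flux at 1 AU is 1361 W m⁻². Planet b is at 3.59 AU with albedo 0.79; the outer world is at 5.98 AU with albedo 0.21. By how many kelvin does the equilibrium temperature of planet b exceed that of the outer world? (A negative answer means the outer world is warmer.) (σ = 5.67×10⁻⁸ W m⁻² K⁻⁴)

T_eq = [S₀(1−A)/(4σd²)]^(1/4), so T ∝ (1−A)^(1/4) / √d.
T₁ = [1361×0.21/(4×5.67×10⁻⁸×3.59²)]^(1/4) = 99.44 K.
T₂ = [1361×0.79/(4×5.67×10⁻⁸×5.98²)]^(1/4) = 107.30 K.

ΔT ≈ -7.9 K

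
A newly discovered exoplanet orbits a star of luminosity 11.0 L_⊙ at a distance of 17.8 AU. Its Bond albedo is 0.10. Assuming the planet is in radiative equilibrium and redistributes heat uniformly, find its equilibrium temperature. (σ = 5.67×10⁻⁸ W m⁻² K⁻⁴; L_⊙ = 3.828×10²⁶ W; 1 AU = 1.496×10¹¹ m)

d = 17.8 AU = 2.66×10¹² m.
L = 11.0 × 3.828×10²⁶ = 4.21×10²⁷ W.
Flux: S = L/(4πd²) = 4.21×10²⁷/(4π×(2.66×10¹²)²) = 47.3 W m⁻².
Energy balance: absorbed = emitted ⇒ πR²·S(1−A) = 4πR²·σT_eq⁴, so T_eq⁴ = S(1−A)/(4σ).
T_eq = [47.3 × 0.90 / (4 × 5.67×10⁻⁸)]^(1/4) = (1.88×10⁸)^(1/4) = 117 K.

T_eq ≈ 117 K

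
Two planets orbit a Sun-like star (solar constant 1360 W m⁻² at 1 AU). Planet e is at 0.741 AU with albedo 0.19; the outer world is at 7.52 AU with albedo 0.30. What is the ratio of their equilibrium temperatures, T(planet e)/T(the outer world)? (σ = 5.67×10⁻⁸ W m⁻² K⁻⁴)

T_eq = [S₀(1−A)/(4σd²)]^(1/4), so T ∝ (1−A)^(1/4) / √d.
T₁ = [1360×0.81/(4×5.67×10⁻⁸×0.741²)]^(1/4) = 306.68 K.
T₂ = [1360×0.70/(4×5.67×10⁻⁸×7.52²)]^(1/4) = 92.82 K.

T₁/T₂ ≈ 3.304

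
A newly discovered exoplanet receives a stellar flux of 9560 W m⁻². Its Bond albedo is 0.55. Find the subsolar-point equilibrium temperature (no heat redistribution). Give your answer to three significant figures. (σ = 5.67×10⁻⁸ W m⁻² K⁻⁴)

T_ss ≈ 525 K

At the subsolar point the surface absorbs S(1−A) and emits σT⁴ per unit area — no factor of 4, since only the local patch is in balance.
T = [9560 × 0.45 / 5.67×10⁻⁸]^(1/4) = (7.59×10¹⁰)^(1/4) = 525 K.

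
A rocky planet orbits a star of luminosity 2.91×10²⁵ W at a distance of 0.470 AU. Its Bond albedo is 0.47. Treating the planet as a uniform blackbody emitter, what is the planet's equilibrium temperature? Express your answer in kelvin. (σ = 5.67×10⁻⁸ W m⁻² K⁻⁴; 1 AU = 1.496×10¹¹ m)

T_eq ≈ 182 K

d = 0.470 AU = 7.03×10¹⁰ m.
Flux: S = L/(4πd²) = 2.91×10²⁵/(4π×(7.03×10¹⁰)²) = 468 W m⁻².
Energy balance: absorbed = emitted ⇒ πR²·S(1−A) = 4πR²·σT_eq⁴, so T_eq⁴ = S(1−A)/(4σ).
T_eq = [468 × 0.53 / (4 × 5.67×10⁻⁸)]^(1/4) = (1.09×10⁹)^(1/4) = 182 K.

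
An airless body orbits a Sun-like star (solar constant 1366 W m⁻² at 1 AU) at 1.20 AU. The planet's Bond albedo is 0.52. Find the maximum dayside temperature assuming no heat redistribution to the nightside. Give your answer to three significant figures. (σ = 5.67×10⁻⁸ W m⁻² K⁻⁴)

T_ss ≈ 299 K

Flux at 1.20 AU: S = 1366/1.20² = 949 W m⁻².
With no redistribution each surface element balances locally: S(1−A) = σT⁴.
T = [949 × 0.48 / 5.67×10⁻⁸]^(1/4) = (8.03×10⁹)^(1/4) = 299 K.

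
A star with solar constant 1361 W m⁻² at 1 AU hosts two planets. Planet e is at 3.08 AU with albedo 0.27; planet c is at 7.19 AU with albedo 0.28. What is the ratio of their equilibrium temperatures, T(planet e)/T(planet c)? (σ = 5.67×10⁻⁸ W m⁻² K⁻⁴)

T₁/T₂ ≈ 1.533

T_eq = [S₀(1−A)/(4σd²)]^(1/4), so T ∝ (1−A)^(1/4) / √d.
T₁ = [1361×0.73/(4×5.67×10⁻⁸×3.08²)]^(1/4) = 146.59 K.
T₂ = [1361×0.72/(4×5.67×10⁻⁸×7.19²)]^(1/4) = 95.61 K.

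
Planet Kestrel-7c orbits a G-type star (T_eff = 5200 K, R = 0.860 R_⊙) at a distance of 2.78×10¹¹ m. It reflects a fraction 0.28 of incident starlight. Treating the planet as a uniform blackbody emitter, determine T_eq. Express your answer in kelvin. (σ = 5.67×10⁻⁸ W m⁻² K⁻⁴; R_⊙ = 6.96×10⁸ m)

R_⋆ = 0.860 × 6.96×10⁸ = 5.99×10⁸ m.
L = 4πR_⋆²σT_⋆⁴ = 4π(5.99×10⁸)² × 5.67×10⁻⁸ × (5200)⁴ = 1.87×10²⁶ W.
S = L/(4πd²) = 192 W m⁻².
Energy balance: absorbed = emitted ⇒ πR²·S(1−A) = 4πR²·σT_eq⁴, so T_eq⁴ = S(1−A)/(4σ).
T_eq = [192 × 0.72 / (4 × 5.67×10⁻⁸)]^(1/4) = (6.10×10⁸)^(1/4) = 157 K.

T_eq ≈ 157 K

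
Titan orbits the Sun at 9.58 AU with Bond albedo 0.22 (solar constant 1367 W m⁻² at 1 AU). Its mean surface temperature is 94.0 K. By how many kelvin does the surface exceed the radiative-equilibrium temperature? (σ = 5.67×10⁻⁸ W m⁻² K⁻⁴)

S = 1367/9.58² = 14.89 W m⁻².
T_eq = [S(1−A)/(4σ)]^(1/4) = [14.89×0.78/(4×5.67×10⁻⁸)]^(1/4) = 84.6 K.
ΔT = T_surf − T_eq = 94 − 84.6.

ΔT ≈ 9.4 K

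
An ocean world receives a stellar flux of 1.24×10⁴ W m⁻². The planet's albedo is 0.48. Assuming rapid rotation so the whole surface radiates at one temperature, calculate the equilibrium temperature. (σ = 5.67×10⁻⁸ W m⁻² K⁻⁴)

Energy balance: absorbed = emitted ⇒ πR²·S(1−A) = 4πR²·σT_eq⁴, so T_eq⁴ = S(1−A)/(4σ).
T_eq = [1.24×10⁴ × 0.52 / (4 × 5.67×10⁻⁸)]^(1/4) = (2.84×10¹⁰)^(1/4) = 411 K.

T_eq ≈ 411 K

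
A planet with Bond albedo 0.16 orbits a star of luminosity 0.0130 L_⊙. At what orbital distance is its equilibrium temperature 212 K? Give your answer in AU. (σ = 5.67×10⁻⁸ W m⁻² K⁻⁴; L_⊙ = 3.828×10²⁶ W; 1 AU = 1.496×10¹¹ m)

L = 0.0130 × 3.828×10²⁶ = 4.98×10²⁴ W.
From T_eq⁴ = L(1−A)/(16πσd²): d = √[L(1−A)/(16πσT_eq⁴)].
d = √[4.98×10²⁴ × 0.84 / (16π × 5.67×10⁻⁸ × (212)⁴)] = 2.69×10¹⁰ m = 0.180 AU.

d ≈ 0.180 AU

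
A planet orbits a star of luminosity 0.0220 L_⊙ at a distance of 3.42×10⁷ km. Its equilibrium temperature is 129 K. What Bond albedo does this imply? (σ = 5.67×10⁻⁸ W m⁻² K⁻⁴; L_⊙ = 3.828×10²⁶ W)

d = 3.42×10⁷ km = 3.42×10¹⁰ m.
L = 0.0220 × 3.828×10²⁶ = 8.42×10²⁴ W.
Flux: S = L/(4πd²) = 8.42×10²⁴/(4π×(3.42×10¹⁰)²) = 573 W m⁻².
From T_eq⁴ = S(1−A)/(4σ): 1−A = 4σT_eq⁴/S.
1−A = 4 × 5.67×10⁻⁸ × (129)⁴ / 573 = 0.110.

A ≈ 0.89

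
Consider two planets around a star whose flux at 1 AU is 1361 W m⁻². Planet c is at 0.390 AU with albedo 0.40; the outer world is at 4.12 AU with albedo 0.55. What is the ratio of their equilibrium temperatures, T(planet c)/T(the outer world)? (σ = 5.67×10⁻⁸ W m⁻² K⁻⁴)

T₁/T₂ ≈ 3.493

T_eq = [S₀(1−A)/(4σd²)]^(1/4), so T ∝ (1−A)^(1/4) / √d.
T₁ = [1361×0.60/(4×5.67×10⁻⁸×0.390²)]^(1/4) = 392.25 K.
T₂ = [1361×0.45/(4×5.67×10⁻⁸×4.12²)]^(1/4) = 112.31 K.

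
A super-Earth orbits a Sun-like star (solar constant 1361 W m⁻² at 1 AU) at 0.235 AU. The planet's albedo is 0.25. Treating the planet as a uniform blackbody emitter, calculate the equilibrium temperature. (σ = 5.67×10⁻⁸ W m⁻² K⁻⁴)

Flux at 0.235 AU: S = 1361/0.235² = 2.46×10⁴ W m⁻².
Energy balance: absorbed = emitted ⇒ πR²·S(1−A) = 4πR²·σT_eq⁴, so T_eq⁴ = S(1−A)/(4σ).
T_eq = [2.46×10⁴ × 0.75 / (4 × 5.67×10⁻⁸)]^(1/4) = (8.15×10¹⁰)^(1/4) = 534 K.

T_eq ≈ 534 K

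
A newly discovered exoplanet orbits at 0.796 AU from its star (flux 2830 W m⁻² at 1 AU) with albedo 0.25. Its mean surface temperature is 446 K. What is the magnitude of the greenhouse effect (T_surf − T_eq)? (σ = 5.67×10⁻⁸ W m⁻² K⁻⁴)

ΔT ≈ 97.4 K

S = 2830/0.796² = 4466 W m⁻².
T_eq = [S(1−A)/(4σ)]^(1/4) = [4466×0.75/(4×5.67×10⁻⁸)]^(1/4) = 348.6 K.
ΔT = T_surf − T_eq = 446 − 348.6.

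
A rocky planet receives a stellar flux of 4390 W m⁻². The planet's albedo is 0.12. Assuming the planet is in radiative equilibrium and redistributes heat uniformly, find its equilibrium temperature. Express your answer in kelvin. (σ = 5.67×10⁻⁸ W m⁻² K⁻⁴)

T_eq ≈ 361 K

Energy balance: absorbed = emitted ⇒ πR²·S(1−A) = 4πR²·σT_eq⁴, so T_eq⁴ = S(1−A)/(4σ).
T_eq = [4390 × 0.88 / (4 × 5.67×10⁻⁸)]^(1/4) = (1.70×10¹⁰)^(1/4) = 361 K.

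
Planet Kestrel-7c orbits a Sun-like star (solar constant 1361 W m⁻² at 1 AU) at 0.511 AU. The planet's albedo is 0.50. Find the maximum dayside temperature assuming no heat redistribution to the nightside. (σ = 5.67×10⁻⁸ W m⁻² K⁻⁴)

T_ss ≈ 463 K

Flux at 0.511 AU: S = 1361/0.511² = 5210 W m⁻².
With no redistribution each surface element balances locally: S(1−A) = σT⁴.
T = [5210 × 0.50 / 5.67×10⁻⁸]^(1/4) = (4.60×10¹⁰)^(1/4) = 463 K.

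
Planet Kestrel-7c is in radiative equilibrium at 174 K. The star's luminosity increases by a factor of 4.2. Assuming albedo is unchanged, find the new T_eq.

T_eq ∝ L^(1/4) · d^(−1/2).
T′ = 174 × 4.2^(1/4) = 249 K.

T_eq ≈ 249 K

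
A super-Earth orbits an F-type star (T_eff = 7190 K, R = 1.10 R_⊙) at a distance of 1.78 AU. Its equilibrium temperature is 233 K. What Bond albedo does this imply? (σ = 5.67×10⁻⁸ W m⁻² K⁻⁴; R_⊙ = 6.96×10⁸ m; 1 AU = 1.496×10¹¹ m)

A ≈ 0.47

R_⋆ = 1.10 × 6.96×10⁸ = 7.66×10⁸ m.
d = 1.78 AU = 2.66×10¹¹ m.
L = 4πR_⋆²σT_⋆⁴ = 4π(7.66×10⁸)² × 5.67×10⁻⁸ × (7190)⁴ = 1.12×10²⁷ W.
S = L/(4πd²) = 1250 W m⁻².
From T_eq⁴ = S(1−A)/(4σ): 1−A = 4σT_eq⁴/S.
1−A = 4 × 5.67×10⁻⁸ × (233)⁴ / 1250 = 0.534.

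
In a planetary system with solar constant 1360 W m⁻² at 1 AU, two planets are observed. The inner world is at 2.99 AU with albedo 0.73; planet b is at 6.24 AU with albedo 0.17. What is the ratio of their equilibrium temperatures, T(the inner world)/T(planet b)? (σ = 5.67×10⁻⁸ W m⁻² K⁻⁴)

T₁/T₂ ≈ 1.091

T_eq = [S₀(1−A)/(4σd²)]^(1/4), so T ∝ (1−A)^(1/4) / √d.
T₁ = [1360×0.27/(4×5.67×10⁻⁸×2.99²)]^(1/4) = 116.01 K.
T₂ = [1360×0.83/(4×5.67×10⁻⁸×6.24²)]^(1/4) = 106.33 K.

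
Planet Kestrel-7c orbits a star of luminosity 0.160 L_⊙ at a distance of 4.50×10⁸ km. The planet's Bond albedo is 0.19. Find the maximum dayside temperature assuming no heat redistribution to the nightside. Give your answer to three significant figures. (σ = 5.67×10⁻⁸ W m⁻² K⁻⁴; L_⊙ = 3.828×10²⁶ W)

d = 4.50×10⁸ km = 4.50×10¹¹ m.
L = 0.160 × 3.828×10²⁶ = 6.12×10²⁵ W.
Flux: S = L/(4πd²) = 6.12×10²⁵/(4π×(4.50×10¹¹)²) = 24.1 W m⁻².
With no redistribution each surface element balances locally: S(1−A) = σT⁴.
T = [24.1 × 0.81 / 5.67×10⁻⁸]^(1/4) = (3.44×10⁸)^(1/4) = 136 K.

T_ss ≈ 136 K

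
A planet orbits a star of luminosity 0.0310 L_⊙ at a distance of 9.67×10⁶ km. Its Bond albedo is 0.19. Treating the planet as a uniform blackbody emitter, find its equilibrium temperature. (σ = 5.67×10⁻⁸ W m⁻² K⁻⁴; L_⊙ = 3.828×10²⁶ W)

d = 9.67×10⁶ km = 9.67×10⁹ m.
L = 0.0310 × 3.828×10²⁶ = 1.19×10²⁵ W.
Flux: S = L/(4πd²) = 1.19×10²⁵/(4π×(9.67×10⁹)²) = 1.01×10⁴ W m⁻².
Energy balance: absorbed = emitted ⇒ πR²·S(1−A) = 4πR²·σT_eq⁴, so T_eq⁴ = S(1−A)/(4σ).
T_eq = [1.01×10⁴ × 0.81 / (4 × 5.67×10⁻⁸)]^(1/4) = (3.61×10¹⁰)^(1/4) = 436 K.

T_eq ≈ 436 K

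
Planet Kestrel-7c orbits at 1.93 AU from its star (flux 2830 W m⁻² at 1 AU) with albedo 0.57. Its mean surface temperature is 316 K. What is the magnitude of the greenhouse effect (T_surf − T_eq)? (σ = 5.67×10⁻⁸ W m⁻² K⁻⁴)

ΔT ≈ 121.2 K

S = 2830/1.93² = 759.8 W m⁻².
T_eq = [S(1−A)/(4σ)]^(1/4) = [759.8×0.43/(4×5.67×10⁻⁸)]^(1/4) = 194.8 K.
ΔT = T_surf − T_eq = 316 − 194.8.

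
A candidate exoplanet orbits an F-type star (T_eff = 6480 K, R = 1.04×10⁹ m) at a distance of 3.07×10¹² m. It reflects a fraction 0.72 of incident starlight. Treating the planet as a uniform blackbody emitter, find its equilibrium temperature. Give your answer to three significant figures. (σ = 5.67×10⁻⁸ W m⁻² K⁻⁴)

L = 4πR_⋆²σT_⋆⁴ = 4π(1.04×10⁹)² × 5.67×10⁻⁸ × (6480)⁴ = 1.36×10²⁷ W.
S = L/(4πd²) = 11.5 W m⁻².
Energy balance: absorbed = emitted ⇒ πR²·S(1−A) = 4πR²·σT_eq⁴, so T_eq⁴ = S(1−A)/(4σ).
T_eq = [11.5 × 0.28 / (4 × 5.67×10⁻⁸)]^(1/4) = (1.42×10⁷)^(1/4) = 61.3 K.

T_eq ≈ 61.3 K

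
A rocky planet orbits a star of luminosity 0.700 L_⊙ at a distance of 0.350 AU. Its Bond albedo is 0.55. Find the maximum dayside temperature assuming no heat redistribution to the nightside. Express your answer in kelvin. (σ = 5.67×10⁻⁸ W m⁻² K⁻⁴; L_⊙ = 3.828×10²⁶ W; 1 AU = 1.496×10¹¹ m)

T_ss ≈ 498 K

d = 0.350 AU = 5.24×10¹⁰ m.
L = 0.700 × 3.828×10²⁶ = 2.68×10²⁶ W.
Flux: S = L/(4πd²) = 2.68×10²⁶/(4π×(5.24×10¹⁰)²) = 7780 W m⁻².
With no redistribution each surface element balances locally: S(1−A) = σT⁴.
T = [7780 × 0.45 / 5.67×10⁻⁸]^(1/4) = (6.17×10¹⁰)^(1/4) = 498 K.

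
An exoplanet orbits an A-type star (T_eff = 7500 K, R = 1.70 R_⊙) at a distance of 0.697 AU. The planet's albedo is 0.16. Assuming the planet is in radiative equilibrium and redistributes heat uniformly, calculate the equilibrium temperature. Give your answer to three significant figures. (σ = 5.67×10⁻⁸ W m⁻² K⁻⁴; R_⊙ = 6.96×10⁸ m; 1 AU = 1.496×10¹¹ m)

R_⋆ = 1.70 × 6.96×10⁸ = 1.18×10⁹ m.
d = 0.697 AU = 1.04×10¹¹ m.
L = 4πR_⋆²σT_⋆⁴ = 4π(1.18×10⁹)² × 5.67×10⁻⁸ × (7500)⁴ = 3.16×10²⁷ W.
S = L/(4πd²) = 2.31×10⁴ W m⁻².
Energy balance: absorbed = emitted ⇒ πR²·S(1−A) = 4πR²·σT_eq⁴, so T_eq⁴ = S(1−A)/(4σ).
T_eq = [2.31×10⁴ × 0.84 / (4 × 5.67×10⁻⁸)]^(1/4) = (8.56×10¹⁰)^(1/4) = 541 K.

T_eq ≈ 541 K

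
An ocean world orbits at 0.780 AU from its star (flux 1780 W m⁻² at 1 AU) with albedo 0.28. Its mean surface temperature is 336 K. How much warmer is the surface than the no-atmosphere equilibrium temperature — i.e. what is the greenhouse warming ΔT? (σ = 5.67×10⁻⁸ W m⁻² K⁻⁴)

S = 1780/0.780² = 2926 W m⁻².
T_eq = [S(1−A)/(4σ)]^(1/4) = [2926×0.72/(4×5.67×10⁻⁸)]^(1/4) = 310.4 K.
ΔT = T_surf − T_eq = 336 − 310.4.

ΔT ≈ 25.6 K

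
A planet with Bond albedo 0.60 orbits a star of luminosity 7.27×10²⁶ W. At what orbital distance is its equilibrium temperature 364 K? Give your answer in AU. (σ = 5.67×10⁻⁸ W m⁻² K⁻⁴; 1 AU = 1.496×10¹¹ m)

From T_eq⁴ = L(1−A)/(16πσd²): d = √[L(1−A)/(16πσT_eq⁴)].
d = √[7.27×10²⁶ × 0.40 / (16π × 5.67×10⁻⁸ × (364)⁴)] = 7.62×10¹⁰ m = 0.510 AU.

d ≈ 0.510 AU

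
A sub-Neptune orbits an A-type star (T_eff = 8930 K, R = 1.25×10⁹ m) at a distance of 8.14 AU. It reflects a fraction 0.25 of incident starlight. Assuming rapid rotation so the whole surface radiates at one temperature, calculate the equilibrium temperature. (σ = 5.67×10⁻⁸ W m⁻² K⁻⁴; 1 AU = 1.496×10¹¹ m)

T_eq ≈ 188 K

d = 8.14 AU = 1.22×10¹² m.
L = 4πR_⋆²σT_⋆⁴ = 4π(1.25×10⁹)² × 5.67×10⁻⁸ × (8930)⁴ = 7.08×10²⁷ W.
S = L/(4πd²) = 380 W m⁻².
Energy balance: absorbed = emitted ⇒ πR²·S(1−A) = 4πR²·σT_eq⁴, so T_eq⁴ = S(1−A)/(4σ).
T_eq = [380 × 0.75 / (4 × 5.67×10⁻⁸)]^(1/4) = (1.26×10⁹)^(1/4) = 188 K.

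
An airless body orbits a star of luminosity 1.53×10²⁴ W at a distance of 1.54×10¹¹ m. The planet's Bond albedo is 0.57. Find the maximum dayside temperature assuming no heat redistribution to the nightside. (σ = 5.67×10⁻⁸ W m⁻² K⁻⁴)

T_ss ≈ 79.0 K

Flux: S = L/(4πd²) = 1.53×10²⁴/(4π×(1.54×10¹¹)²) = 5.13 W m⁻².
With no redistribution each surface element balances locally: S(1−A) = σT⁴.
T = [5.13 × 0.43 / 5.67×10⁻⁸]^(1/4) = (3.89×10⁷)^(1/4) = 79.0 K.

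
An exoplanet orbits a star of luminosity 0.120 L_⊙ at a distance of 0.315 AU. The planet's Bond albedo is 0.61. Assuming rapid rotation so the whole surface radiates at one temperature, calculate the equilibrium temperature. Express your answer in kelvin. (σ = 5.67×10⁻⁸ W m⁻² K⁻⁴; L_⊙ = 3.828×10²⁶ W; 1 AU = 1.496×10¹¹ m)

d = 0.315 AU = 4.71×10¹⁰ m.
L = 0.120 × 3.828×10²⁶ = 4.59×10²⁵ W.
Flux: S = L/(4πd²) = 4.59×10²⁵/(4π×(4.71×10¹⁰)²) = 1650 W m⁻².
Energy balance: absorbed = emitted ⇒ πR²·S(1−A) = 4πR²·σT_eq⁴, so T_eq⁴ = S(1−A)/(4σ).
T_eq = [1650 × 0.39 / (4 × 5.67×10⁻⁸)]^(1/4) = (2.83×10⁹)^(1/4) = 231 K.

T_eq ≈ 231 K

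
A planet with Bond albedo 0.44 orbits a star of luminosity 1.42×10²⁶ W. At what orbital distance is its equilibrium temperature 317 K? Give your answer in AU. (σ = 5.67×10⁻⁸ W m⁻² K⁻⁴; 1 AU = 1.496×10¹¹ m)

d ≈ 0.351 AU

From T_eq⁴ = L(1−A)/(16πσd²): d = √[L(1−A)/(16πσT_eq⁴)].
d = √[1.42×10²⁶ × 0.56 / (16π × 5.67×10⁻⁸ × (317)⁴)] = 5.26×10¹⁰ m = 0.351 AU.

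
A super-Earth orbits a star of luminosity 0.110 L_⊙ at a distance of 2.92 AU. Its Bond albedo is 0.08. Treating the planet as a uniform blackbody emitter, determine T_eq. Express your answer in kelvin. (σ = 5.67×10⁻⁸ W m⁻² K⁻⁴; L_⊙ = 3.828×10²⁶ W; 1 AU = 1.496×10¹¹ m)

d = 2.92 AU = 4.37×10¹¹ m.
L = 0.110 × 3.828×10²⁶ = 4.21×10²⁵ W.
Flux: S = L/(4πd²) = 4.21×10²⁵/(4π×(4.37×10¹¹)²) = 17.6 W m⁻².
Energy balance: absorbed = emitted ⇒ πR²·S(1−A) = 4πR²·σT_eq⁴, so T_eq⁴ = S(1−A)/(4σ).
T_eq = [17.6 × 0.92 / (4 × 5.67×10⁻⁸)]^(1/4) = (7.12×10⁷)^(1/4) = 91.9 K.

T_eq ≈ 91.9 K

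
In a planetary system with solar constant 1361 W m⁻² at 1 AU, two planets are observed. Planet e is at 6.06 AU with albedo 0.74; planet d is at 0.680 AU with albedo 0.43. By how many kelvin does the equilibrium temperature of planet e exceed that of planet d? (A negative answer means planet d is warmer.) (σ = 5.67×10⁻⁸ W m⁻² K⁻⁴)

T_eq = [S₀(1−A)/(4σd²)]^(1/4), so T ∝ (1−A)^(1/4) / √d.
T₁ = [1361×0.26/(4×5.67×10⁻⁸×6.06²)]^(1/4) = 80.73 K.
T₂ = [1361×0.57/(4×5.67×10⁻⁸×0.680²)]^(1/4) = 293.27 K.

ΔT ≈ -212.5 K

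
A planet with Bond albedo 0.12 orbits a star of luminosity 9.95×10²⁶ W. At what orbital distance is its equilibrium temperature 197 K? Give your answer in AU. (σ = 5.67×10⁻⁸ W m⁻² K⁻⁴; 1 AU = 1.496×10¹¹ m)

From T_eq⁴ = L(1−A)/(16πσd²): d = √[L(1−A)/(16πσT_eq⁴)].
d = √[9.95×10²⁶ × 0.88 / (16π × 5.67×10⁻⁸ × (197)⁴)] = 4.52×10¹¹ m = 3.02 AU.

d ≈ 3.02 AU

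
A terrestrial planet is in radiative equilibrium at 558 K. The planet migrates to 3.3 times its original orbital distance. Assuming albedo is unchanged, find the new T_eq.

T_eq ∝ L^(1/4) · d^(−1/2).
T′ = 558 / 3.3^(1/2) = 307 K.

T_eq ≈ 307 K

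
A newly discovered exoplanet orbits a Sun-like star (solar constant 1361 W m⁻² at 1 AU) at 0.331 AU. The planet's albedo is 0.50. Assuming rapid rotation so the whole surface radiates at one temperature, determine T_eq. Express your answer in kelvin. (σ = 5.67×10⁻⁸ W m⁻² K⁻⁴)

Flux at 0.331 AU: S = 1361/0.331² = 1.24×10⁴ W m⁻².
Energy balance: absorbed = emitted ⇒ πR²·S(1−A) = 4πR²·σT_eq⁴, so T_eq⁴ = S(1−A)/(4σ).
T_eq = [1.24×10⁴ × 0.50 / (4 × 5.67×10⁻⁸)]^(1/4) = (2.74×10¹⁰)^(1/4) = 407 K.

T_eq ≈ 407 K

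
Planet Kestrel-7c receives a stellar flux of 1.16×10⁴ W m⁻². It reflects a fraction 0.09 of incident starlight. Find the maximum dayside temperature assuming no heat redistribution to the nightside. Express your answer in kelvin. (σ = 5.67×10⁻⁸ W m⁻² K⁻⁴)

T_ss ≈ 657 K

With no redistribution each surface element balances locally: S(1−A) = σT⁴.
T = [1.16×10⁴ × 0.91 / 5.67×10⁻⁸]^(1/4) = (1.86×10¹¹)^(1/4) = 657 K.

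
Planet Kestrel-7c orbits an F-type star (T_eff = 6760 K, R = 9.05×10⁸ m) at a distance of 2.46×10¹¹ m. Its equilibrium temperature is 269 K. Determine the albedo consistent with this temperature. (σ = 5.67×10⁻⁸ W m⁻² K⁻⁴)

A ≈ 0.26

L = 4πR_⋆²σT_⋆⁴ = 4π(9.05×10⁸)² × 5.67×10⁻⁸ × (6760)⁴ = 1.22×10²⁷ W.
S = L/(4πd²) = 1600 W m⁻².
From T_eq⁴ = S(1−A)/(4σ): 1−A = 4σT_eq⁴/S.
1−A = 4 × 5.67×10⁻⁸ × (269)⁴ / 1600 = 0.741.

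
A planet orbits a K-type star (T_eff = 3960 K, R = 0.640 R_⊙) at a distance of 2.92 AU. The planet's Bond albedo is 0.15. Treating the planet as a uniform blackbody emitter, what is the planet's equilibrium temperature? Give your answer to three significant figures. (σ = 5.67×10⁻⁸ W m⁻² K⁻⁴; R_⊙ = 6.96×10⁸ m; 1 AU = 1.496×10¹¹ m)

T_eq ≈ 85.9 K

R_⋆ = 0.640 × 6.96×10⁸ = 4.45×10⁸ m.
d = 2.92 AU = 4.37×10¹¹ m.
L = 4πR_⋆²σT_⋆⁴ = 4π(4.45×10⁸)² × 5.67×10⁻⁸ × (3960)⁴ = 3.48×10²⁵ W.
S = L/(4πd²) = 14.5 W m⁻².
Energy balance: absorbed = emitted ⇒ πR²·S(1−A) = 4πR²·σT_eq⁴, so T_eq⁴ = S(1−A)/(4σ).
T_eq = [14.5 × 0.85 / (4 × 5.67×10⁻⁸)]^(1/4) = (5.43×10⁷)^(1/4) = 85.9 K.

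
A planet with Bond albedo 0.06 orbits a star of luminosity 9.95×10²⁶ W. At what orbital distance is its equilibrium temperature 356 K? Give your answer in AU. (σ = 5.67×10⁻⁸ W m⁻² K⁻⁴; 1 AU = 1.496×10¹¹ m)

d ≈ 0.955 AU

From T_eq⁴ = L(1−A)/(16πσd²): d = √[L(1−A)/(16πσT_eq⁴)].
d = √[9.95×10²⁶ × 0.94 / (16π × 5.67×10⁻⁸ × (356)⁴)] = 1.43×10¹¹ m = 0.955 AU.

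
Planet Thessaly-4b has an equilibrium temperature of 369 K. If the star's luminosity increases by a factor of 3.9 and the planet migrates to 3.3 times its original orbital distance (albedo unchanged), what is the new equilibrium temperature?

T_eq ≈ 285 K

T_eq ∝ L^(1/4) · d^(−1/2).
T′ = 369 × 3.9^(1/4) / 3.3^(1/2) = 285 K.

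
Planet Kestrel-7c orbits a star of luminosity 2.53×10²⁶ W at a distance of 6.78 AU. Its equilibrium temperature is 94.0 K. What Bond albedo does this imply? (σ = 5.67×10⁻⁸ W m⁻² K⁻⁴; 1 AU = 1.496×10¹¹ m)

d = 6.78 AU = 1.01×10¹² m.
Flux: S = L/(4πd²) = 2.53×10²⁶/(4π×(1.01×10¹²)²) = 19.6 W m⁻².
From T_eq⁴ = S(1−A)/(4σ): 1−A = 4σT_eq⁴/S.
1−A = 4 × 5.67×10⁻⁸ × (94.0)⁴ / 19.6 = 0.905.

A ≈ 0.10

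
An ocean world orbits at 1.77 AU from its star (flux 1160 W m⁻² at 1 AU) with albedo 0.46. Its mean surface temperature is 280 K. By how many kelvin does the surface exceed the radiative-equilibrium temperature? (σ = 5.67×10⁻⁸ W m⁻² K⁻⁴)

S = 1160/1.77² = 370.3 W m⁻².
T_eq = [S(1−A)/(4σ)]^(1/4) = [370.3×0.54/(4×5.67×10⁻⁸)]^(1/4) = 172.3 K.
ΔT = T_surf − T_eq = 280 − 172.3.

ΔT ≈ 107.7 K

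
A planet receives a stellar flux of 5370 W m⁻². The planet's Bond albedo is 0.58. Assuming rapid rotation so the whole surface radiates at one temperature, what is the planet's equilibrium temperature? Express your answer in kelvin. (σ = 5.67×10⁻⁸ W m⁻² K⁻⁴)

T_eq ≈ 316 K

Energy balance: absorbed = emitted ⇒ πR²·S(1−A) = 4πR²·σT_eq⁴, so T_eq⁴ = S(1−A)/(4σ).
T_eq = [5370 × 0.42 / (4 × 5.67×10⁻⁸)]^(1/4) = (9.94×10⁹)^(1/4) = 316 K.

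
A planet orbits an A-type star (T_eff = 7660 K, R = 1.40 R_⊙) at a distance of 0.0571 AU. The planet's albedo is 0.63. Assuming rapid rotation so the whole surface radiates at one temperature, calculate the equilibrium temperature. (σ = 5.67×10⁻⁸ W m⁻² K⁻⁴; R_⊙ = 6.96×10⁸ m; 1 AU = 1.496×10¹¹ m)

R_⋆ = 1.40 × 6.96×10⁸ = 9.74×10⁸ m.
d = 0.0571 AU = 8.54×10⁹ m.
L = 4πR_⋆²σT_⋆⁴ = 4π(9.74×10⁸)² × 5.67×10⁻⁸ × (7660)⁴ = 2.33×10²⁷ W.
S = L/(4πd²) = 2.54×10⁶ W m⁻².
Energy balance: absorbed = emitted ⇒ πR²·S(1−A) = 4πR²·σT_eq⁴, so T_eq⁴ = S(1−A)/(4σ).
T_eq = [2.54×10⁶ × 0.37 / (4 × 5.67×10⁻⁸)]^(1/4) = (4.14×10¹²)^(1/4) = 1430 K.

T_eq ≈ 1430 K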